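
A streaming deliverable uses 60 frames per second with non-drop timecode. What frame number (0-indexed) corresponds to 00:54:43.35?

197015

Total seconds to the label: (0 × 3600 + 54 × 60 + 43) = 3283.
Frame index = 3283 × 60 + 35 = 197015.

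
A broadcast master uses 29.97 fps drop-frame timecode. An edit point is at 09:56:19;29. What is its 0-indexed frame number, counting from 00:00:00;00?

1072325

As if non-drop at 30 labels/s: (9 × 3600 + 56 × 60 + 19) × 30 + 29 = 1073399.
Minute boundaries passed: 596; those not divisible by 10: 596 − 59 = 537; dropped labels = 2 × 537 = 1074.
Actual frame index = 1073399 − 1074 = 1072325.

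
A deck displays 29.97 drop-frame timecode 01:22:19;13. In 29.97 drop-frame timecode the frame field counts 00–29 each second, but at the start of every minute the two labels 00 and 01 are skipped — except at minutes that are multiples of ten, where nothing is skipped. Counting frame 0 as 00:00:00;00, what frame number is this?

Complete 10-minute blocks: 8, each 17982 frames → 143856.
Remaining 2 whole minutes in the current block: 1800 + 1 × 1798 = 3598 frames.
Within the current minute: 19 × 30 + 13 − 2 = 581 (labels ;00/;01 skipped at this minute). Total = 143856 + 3598 + 581 = 148035.

148035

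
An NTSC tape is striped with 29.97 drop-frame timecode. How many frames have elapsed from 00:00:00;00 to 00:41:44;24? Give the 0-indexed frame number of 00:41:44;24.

As if non-drop at 30 labels/s: (0 × 3600 + 41 × 60 + 44) × 30 + 24 = 75144.
Minute boundaries passed: 41; those not divisible by 10: 41 − 4 = 37; dropped labels = 2 × 37 = 74.
Actual frame index = 75144 − 74 = 75070.

75070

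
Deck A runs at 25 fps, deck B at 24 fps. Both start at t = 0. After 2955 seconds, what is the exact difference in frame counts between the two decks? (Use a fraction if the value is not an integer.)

A emits 25 × 2955 = 73875 frames; B emits 24 × 2955 = 70920.
Difference = 2955 frames; B is behind A.

2955 frames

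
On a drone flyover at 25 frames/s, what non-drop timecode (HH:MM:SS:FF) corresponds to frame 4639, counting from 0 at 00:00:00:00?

4639 ÷ 25 = 185 full seconds, remainder 14 frames.
185 s = 0 h 3 min 5 s.
Timecode: 00:03:05:14.

00:03:05:14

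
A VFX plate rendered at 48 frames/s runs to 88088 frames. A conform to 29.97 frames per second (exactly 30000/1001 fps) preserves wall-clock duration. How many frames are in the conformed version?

Target frames = source frames × (target rate / source rate) = 88088 × (30000/1001)/(48) = 88088 × 625/1001 = 55000.

55000 frames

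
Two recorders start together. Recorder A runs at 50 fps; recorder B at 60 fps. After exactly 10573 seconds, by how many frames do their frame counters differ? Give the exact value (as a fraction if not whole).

105730 frames

A emits 50 × 10573 = 528650 frames; B emits 60 × 10573 = 634380.
Difference = 105730 frames; B is ahead of A.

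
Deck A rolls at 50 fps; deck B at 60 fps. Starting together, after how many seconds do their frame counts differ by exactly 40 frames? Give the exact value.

The gap grows by |60 − 50| = 10 frames per second.
Time for a 40-frame gap: 40 ÷ (10) = 4 s.

4 seconds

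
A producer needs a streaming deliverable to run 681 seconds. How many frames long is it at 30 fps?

20430 frames

Frames = 681 × 30 = 20430.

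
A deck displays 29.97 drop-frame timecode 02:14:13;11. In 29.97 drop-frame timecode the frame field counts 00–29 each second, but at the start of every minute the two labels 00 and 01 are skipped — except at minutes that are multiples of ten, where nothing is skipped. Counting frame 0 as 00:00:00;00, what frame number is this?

241359

Complete 10-minute blocks: 13, each 17982 frames → 233766.
Remaining 4 whole minutes in the current block: 1800 + 3 × 1798 = 7194 frames.
Within the current minute: 13 × 30 + 11 − 2 = 399 (labels ;00/;01 skipped at this minute). Total = 233766 + 7194 + 399 = 241359.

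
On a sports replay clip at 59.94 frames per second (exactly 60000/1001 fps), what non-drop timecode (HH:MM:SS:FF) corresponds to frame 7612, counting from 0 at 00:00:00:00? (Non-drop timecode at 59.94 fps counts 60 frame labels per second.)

00:02:06:52

7612 ÷ 60 = 126 full seconds, remainder 52 frames.
126 s = 0 h 2 min 6 s.
Timecode: 00:02:06:52.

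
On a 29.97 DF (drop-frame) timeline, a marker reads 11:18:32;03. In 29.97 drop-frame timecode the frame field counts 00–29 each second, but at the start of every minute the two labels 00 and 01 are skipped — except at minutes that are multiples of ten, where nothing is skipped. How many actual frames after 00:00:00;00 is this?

1220141

As if non-drop at 30 labels/s: (11 × 3600 + 18 × 60 + 32) × 30 + 3 = 1221363.
Minute boundaries passed: 678; those not divisible by 10: 678 − 67 = 611; dropped labels = 2 × 611 = 1222.
Actual frame index = 1221363 − 1222 = 1220141.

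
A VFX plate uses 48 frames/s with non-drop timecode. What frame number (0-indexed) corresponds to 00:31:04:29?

89501

Total seconds to the label: (0 × 3600 + 31 × 60 + 4) = 1864.
Frame index = 1864 × 48 + 29 = 89501.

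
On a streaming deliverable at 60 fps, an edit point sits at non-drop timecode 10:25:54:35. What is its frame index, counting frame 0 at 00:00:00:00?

frame 2253275

Total seconds to the label: (10 × 3600 + 25 × 60 + 54) = 37554.
Frame index = 37554 × 60 + 35 = 2253275.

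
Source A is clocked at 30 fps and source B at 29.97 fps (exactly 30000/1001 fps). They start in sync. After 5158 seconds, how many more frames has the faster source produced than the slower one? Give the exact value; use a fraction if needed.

154740/1001 frames

A emits 30 × 5158 = 154740 frames; B emits 30000/1001 × 5158 = 154740000/1001.
Difference = 154740/1001 frames (≈ 154.5854); B is behind A.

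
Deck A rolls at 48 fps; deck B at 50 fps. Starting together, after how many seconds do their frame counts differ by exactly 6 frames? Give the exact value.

The gap grows by |50 − 48| = 2 frames per second.
Time for a 6-frame gap: 6 ÷ (2) = 3 s.

3 seconds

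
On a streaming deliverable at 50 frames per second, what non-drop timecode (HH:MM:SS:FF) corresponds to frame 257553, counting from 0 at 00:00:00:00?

257553 ÷ 50 = 5151 full seconds, remainder 3 frames.
5151 s = 1 h 25 min 51 s.
Timecode: 01:25:51:03.

01:25:51:03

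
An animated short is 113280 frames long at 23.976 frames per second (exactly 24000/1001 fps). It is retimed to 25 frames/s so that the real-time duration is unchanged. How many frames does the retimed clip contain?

Target frames = source frames × (target rate / source rate) = 113280 × (25)/(24000/1001) = 113280 × 1001/960 = 118118.

118118 frames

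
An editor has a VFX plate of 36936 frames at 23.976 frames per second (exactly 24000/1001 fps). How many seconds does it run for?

1540.539 seconds

Running time = 36936 / (24000/1001) = 1540.539 s.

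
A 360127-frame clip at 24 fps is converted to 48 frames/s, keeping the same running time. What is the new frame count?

720254 frames

Target frames = source frames × (target rate / source rate) = 360127 × (48)/(24) = 360127 × 2 = 720254.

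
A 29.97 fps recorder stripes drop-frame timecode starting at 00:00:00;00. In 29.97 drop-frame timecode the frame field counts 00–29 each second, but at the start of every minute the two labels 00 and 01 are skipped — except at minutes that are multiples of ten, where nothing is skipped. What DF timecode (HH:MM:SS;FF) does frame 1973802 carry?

Each 10-minute DF block holds 10 × 60 × 30 − 9 × 2 = 17982 frames. 1973802 ÷ 17982 → 109 full blocks, remainder 13764.
Within the partial block the first minute is 1800 frames and each further minute 1798, so 7 further minute boundaries passed. Total skipped labels = 18 × 109 + 2 × 7 = 1976.
Non-drop label index = 1973802 + 1976 = 1975778; at 30 labels/s that is 18:17:39:08, i.e. DF 18:17:39;08.

18:17:39;08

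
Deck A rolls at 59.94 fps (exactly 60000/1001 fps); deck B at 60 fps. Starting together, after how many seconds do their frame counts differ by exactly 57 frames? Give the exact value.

950.95 seconds

The gap grows by |60 − 60000/1001| = 60/1001 frames per second.
Time for a 57-frame gap: 57 ÷ (60/1001) = 950.95 s.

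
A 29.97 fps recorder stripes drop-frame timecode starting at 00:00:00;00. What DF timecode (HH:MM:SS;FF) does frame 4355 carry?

Ten DF minutes hold 17982 frames, so frame 4355 lies in block 0 (frames 0–17981) with 4355 frames into that block.
The block's first minute is 1800 frames and the rest 1798 each; 4355 frames reaches minute 2, so 0 × 18 + 2 × 2 = 4 labels have been skipped so far.
Adding those back, label number 4355 + 4 = 4359 at 30 labels/s is 145 s + 9 f = 0 h 2 min 25 s frame 9, i.e. 00:02:25;09.

00:02:25;09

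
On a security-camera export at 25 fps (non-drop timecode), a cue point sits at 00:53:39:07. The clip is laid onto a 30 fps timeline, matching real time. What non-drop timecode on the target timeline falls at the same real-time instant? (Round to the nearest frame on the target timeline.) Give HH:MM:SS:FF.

Source frame index: (0×3600 + 53×60 + 39) × 25 + 7 = 80482.
Real time: 80482 / (25) = 80482/25 s.
Target frame: (80482/25) × (30) = 482892/5 ≈ 96578.400 → 96578.
At 30 labels/s: frame 96578 → 00:53:39:08.

00:53:39:08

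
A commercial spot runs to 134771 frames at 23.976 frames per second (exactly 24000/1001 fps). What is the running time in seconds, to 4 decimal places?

Running time = 134771 × 1001/24000 = 134905771/24000 s ≈ 5621.0738 s.

5621.0738 seconds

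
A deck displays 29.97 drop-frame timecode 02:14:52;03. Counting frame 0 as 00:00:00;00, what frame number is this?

242521

As if non-drop at 30 labels/s: (2 × 3600 + 14 × 60 + 52) × 30 + 3 = 242763.
Minute boundaries passed: 134; those not divisible by 10: 134 − 13 = 121; dropped labels = 2 × 121 = 242.
Actual frame index = 242763 − 242 = 242521.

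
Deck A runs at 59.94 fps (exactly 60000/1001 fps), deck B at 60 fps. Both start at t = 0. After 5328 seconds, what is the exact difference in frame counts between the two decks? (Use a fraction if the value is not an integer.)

319680/1001 frames

A emits 60000/1001 × 5328 = 319680000/1001 frames; B emits 60 × 5328 = 319680.
Difference = 319680/1001 frames (≈ 319.3606); B is ahead of A.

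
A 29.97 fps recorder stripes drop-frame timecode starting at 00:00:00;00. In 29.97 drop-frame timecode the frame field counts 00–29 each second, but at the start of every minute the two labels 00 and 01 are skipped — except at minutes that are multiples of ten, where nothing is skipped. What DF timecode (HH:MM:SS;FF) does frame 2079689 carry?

19:16:32;11

Each 10-minute DF block holds 10 × 60 × 30 − 9 × 2 = 17982 frames. 2079689 ÷ 17982 → 115 full blocks, remainder 11759.
Within the partial block the first minute is 1800 frames and each further minute 1798, so 6 further minute boundaries passed. Total skipped labels = 18 × 115 + 2 × 6 = 2082.
Non-drop label index = 2079689 + 2082 = 2081771; at 30 labels/s that is 19:16:32:11, i.e. DF 19:16:32;11.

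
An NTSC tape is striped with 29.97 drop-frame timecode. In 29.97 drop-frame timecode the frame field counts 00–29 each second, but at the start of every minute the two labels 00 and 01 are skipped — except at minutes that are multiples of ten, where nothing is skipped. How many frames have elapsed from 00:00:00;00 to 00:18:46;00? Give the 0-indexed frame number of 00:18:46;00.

33746

As if non-drop at 30 labels/s: (0 × 3600 + 18 × 60 + 46) × 30 + 0 = 33780.
Minute boundaries passed: 18; those not divisible by 10: 18 − 1 = 17; dropped labels = 2 × 17 = 34.
Actual frame index = 33780 − 34 = 33746.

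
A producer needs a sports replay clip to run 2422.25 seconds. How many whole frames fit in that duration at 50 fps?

121112 frames

Frames = 2422.25 × 50 = 242225/2 ≈ 121112.5000.
Complete frames: 121112.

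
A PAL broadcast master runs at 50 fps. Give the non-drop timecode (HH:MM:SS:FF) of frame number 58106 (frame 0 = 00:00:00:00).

00:19:22:06

58106 ÷ 50 = 1162 full seconds, remainder 6 frames.
1162 s = 0 h 19 min 22 s.
Timecode: 00:19:22:06.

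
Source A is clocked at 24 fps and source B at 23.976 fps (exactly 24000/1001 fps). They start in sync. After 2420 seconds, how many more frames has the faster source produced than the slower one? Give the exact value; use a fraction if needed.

5280/91 frames

A emits 24 × 2420 = 58080 frames; B emits 24000/1001 × 2420 = 5280000/91.
Difference = 5280/91 frames (≈ 58.0220); B is behind A.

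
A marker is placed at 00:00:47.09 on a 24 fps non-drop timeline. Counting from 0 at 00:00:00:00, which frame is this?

Total seconds to the label: (0 × 3600 + 0 × 60 + 47) = 47.
Frame index = 47 × 24 + 9 = 1137.

frame 1137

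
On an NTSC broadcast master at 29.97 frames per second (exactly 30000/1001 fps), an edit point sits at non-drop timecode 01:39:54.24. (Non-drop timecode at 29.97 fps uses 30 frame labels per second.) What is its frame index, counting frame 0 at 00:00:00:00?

Total seconds to the label: (1 × 3600 + 39 × 60 + 54) = 5994.
Frame index = 5994 × 30 + 24 = 179844.

179844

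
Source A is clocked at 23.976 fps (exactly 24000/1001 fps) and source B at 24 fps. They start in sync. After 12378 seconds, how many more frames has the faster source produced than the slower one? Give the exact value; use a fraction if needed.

A emits 24000/1001 × 12378 = 297072000/1001 frames; B emits 24 × 12378 = 297072.
Difference = 297072/1001 frames (≈ 296.7752); B is ahead of A.

297072/1001 frames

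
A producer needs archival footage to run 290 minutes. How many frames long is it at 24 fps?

290 min = 17400 s.
Frames = 17400 × 24 = 417600.

417600 frames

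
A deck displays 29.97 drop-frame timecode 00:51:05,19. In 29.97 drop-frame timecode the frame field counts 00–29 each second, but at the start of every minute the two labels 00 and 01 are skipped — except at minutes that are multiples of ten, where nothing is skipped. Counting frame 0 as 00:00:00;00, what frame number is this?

91877

As if non-drop at 30 labels/s: (0 × 3600 + 51 × 60 + 5) × 30 + 19 = 91969.
Minute boundaries passed: 51; those not divisible by 10: 51 − 5 = 46; dropped labels = 2 × 46 = 92.
Actual frame index = 91969 − 92 = 91877.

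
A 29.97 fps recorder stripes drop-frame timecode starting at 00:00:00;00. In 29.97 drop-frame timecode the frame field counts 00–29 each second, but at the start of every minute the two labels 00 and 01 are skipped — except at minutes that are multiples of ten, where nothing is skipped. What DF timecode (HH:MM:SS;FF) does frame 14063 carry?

00:07:49;07

Each 10-minute DF block holds 10 × 60 × 30 − 9 × 2 = 17982 frames. 14063 ÷ 17982 → 0 full blocks, remainder 14063.
Within the partial block the first minute is 1800 frames and each further minute 1798, so 7 further minute boundaries passed. Total skipped labels = 18 × 0 + 2 × 7 = 14.
Non-drop label index = 14063 + 14 = 14077; at 30 labels/s that is 00:07:49:07, i.e. DF 00:07:49;07.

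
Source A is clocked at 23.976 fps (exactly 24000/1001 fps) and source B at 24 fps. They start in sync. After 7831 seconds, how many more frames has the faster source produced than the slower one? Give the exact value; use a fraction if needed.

187944/1001 frames

A emits 24000/1001 × 7831 = 187944000/1001 frames; B emits 24 × 7831 = 187944.
Difference = 187944/1001 frames (≈ 187.7562); B is ahead of A.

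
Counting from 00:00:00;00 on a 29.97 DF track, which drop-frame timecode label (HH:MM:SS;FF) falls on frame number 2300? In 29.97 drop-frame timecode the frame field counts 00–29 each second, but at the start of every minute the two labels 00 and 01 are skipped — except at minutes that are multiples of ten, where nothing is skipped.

Ten DF minutes hold 17982 frames, so frame 2300 lies in block 0 (frames 0–17981) with 2300 frames into that block.
The block's first minute is 1800 frames and the rest 1798 each; 2300 frames reaches minute 1, so 0 × 18 + 1 × 2 = 2 labels have been skipped so far.
Adding those back, label number 2300 + 2 = 2302 at 30 labels/s is 76 s + 22 f = 0 h 1 min 16 s frame 22, i.e. 00:01:16;22.

00:01:16;22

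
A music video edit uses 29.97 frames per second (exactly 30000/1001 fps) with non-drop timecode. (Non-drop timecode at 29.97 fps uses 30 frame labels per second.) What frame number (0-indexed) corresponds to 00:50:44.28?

frame 91348

Total seconds to the label: (0 × 3600 + 50 × 60 + 44) = 3044.
Frame index = 3044 × 30 + 28 = 91348.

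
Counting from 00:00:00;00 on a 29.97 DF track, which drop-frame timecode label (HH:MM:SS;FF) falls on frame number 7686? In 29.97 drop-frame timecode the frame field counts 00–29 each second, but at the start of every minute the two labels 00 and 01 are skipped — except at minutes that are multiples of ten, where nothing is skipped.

Ten DF minutes hold 17982 frames, so frame 7686 lies in block 0 (frames 0–17981) with 7686 frames into that block.
The block's first minute is 1800 frames and the rest 1798 each; 7686 frames reaches minute 4, so 0 × 18 + 4 × 2 = 8 labels have been skipped so far.
Adding those back, label number 7686 + 8 = 7694 at 30 labels/s is 256 s + 14 f = 0 h 4 min 16 s frame 14, i.e. 00:04:16;14.

00:04:16;14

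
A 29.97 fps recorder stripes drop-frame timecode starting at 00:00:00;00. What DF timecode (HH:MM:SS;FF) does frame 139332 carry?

01:17:29;02

Ten DF minutes hold 17982 frames, so frame 139332 lies in block 7 (frames 125874–143855) with 13458 frames into that block.
The block's first minute is 1800 frames and the rest 1798 each; 13458 frames reaches minute 7, so 7 × 18 + 7 × 2 = 140 labels have been skipped so far.
Adding those back, label number 139332 + 140 = 139472 at 30 labels/s is 4649 s + 2 f = 1 h 17 min 29 s frame 2, i.e. 01:17:29;02.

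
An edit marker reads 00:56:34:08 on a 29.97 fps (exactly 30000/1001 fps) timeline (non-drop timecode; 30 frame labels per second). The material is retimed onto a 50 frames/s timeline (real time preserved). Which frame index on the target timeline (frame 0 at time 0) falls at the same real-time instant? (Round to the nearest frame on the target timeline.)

frame 169883

Source frame index: (0×3600 + 56×60 + 34) × 30 + 8 = 101828.
Real time: 101828 / (30000/1001) = 25482457/7500 s.
Target frame: (25482457/7500) × (50) = 25482457/150 ≈ 169883.047 → 169883.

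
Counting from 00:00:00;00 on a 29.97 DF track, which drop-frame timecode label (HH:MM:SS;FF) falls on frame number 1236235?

Each 10-minute DF block holds 10 × 60 × 30 − 9 × 2 = 17982 frames. 1236235 ÷ 17982 → 68 full blocks, remainder 13459.
Within the partial block the first minute is 1800 frames and each further minute 1798, so 7 further minute boundaries passed. Total skipped labels = 18 × 68 + 2 × 7 = 1238.
Non-drop label index = 1236235 + 1238 = 1237473; at 30 labels/s that is 11:27:29:03, i.e. DF 11:27:29;03.

11:27:29;03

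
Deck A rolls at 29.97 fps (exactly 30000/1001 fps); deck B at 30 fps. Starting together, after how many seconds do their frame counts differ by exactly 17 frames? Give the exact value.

17017/30 seconds

The gap grows by |30 − 30000/1001| = 30/1001 frames per second.
Time for a 17-frame gap: 17 ÷ (30/1001) = 17017/30 s.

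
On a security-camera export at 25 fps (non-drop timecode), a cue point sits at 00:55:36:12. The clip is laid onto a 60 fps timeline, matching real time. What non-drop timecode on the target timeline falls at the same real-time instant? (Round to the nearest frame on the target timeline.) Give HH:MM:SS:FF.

00:55:36:29

Source frame index: (0×3600 + 55×60 + 36) × 25 + 12 = 83412.
Real time: 83412 / (25) = 83412/25 s.
Target frame: (83412/25) × (60) = 1000944/5 ≈ 200188.800 → 200189.
At 60 labels/s: frame 200189 → 00:55:36:29.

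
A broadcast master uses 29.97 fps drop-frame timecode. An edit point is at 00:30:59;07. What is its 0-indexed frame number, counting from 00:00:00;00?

55723

Complete 10-minute blocks: 3, each 17982 frames → 53946.
Remaining 0 whole minutes in the current block: 0 frames.
Within the current minute: 59 × 30 + 7 = 1777. Total = 53946 + 0 + 1777 = 55723.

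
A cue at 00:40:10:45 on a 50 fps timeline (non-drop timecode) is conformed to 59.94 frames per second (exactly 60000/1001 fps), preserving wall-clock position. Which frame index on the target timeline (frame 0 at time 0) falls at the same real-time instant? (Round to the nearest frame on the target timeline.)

frame 144509

Source frame index: (0×3600 + 40×60 + 10) × 50 + 45 = 120545.
Real time: 120545 / (50) = 24109/10 s.
Target frame: (24109/10) × (60000/1001) = 144654000/1001 ≈ 144509.491 → 144509.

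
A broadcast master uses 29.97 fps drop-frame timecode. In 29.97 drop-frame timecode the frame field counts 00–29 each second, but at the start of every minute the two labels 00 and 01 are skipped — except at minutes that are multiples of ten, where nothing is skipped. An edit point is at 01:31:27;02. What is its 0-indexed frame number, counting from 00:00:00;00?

164448

As if non-drop at 30 labels/s: (1 × 3600 + 31 × 60 + 27) × 30 + 2 = 164612.
Minute boundaries passed: 91; those not divisible by 10: 91 − 9 = 82; dropped labels = 2 × 82 = 164.
Actual frame index = 164612 − 164 = 164448.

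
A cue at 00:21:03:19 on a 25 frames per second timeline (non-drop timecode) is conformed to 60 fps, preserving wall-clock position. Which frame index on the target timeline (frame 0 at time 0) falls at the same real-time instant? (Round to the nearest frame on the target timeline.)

Source frame index: (0×3600 + 21×60 + 3) × 25 + 19 = 31594.
Real time: 31594 / (25) = 31594/25 s.
Target frame: (31594/25) × (60) = 379128/5 ≈ 75825.600 → 75826.

frame 75826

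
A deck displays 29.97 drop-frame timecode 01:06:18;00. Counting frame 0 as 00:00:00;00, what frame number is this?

Complete 10-minute blocks: 6, each 17982 frames → 107892.
Remaining 6 whole minutes in the current block: 1800 + 5 × 1798 = 10790 frames.
Within the current minute: 18 × 30 + 0 − 2 = 538 (labels ;00/;01 skipped at this minute). Total = 107892 + 10790 + 538 = 119220.

119220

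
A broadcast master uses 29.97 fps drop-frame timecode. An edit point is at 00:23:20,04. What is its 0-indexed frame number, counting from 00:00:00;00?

As if non-drop at 30 labels/s: (0 × 3600 + 23 × 60 + 20) × 30 + 4 = 42004.
Minute boundaries passed: 23; those not divisible by 10: 23 − 2 = 21; dropped labels = 2 × 21 = 42.
Actual frame index = 42004 − 42 = 41962.

41962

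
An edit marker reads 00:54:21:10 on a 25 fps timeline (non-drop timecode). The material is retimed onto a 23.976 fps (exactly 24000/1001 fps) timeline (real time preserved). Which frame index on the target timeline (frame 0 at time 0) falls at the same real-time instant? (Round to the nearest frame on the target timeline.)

Source frame index: (0×3600 + 54×60 + 21) × 25 + 10 = 81535.
Real time: 81535 / (25) = 16307/5 s.
Target frame: (16307/5) × (24000/1001) = 78273600/1001 ≈ 78195.405 → 78195.

frame 78195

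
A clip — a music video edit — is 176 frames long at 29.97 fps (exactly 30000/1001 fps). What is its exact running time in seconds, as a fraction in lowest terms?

Running time = 176 ÷ (30000/1001) = 176 × 1001/30000 = 11011/1875 s.

11011/1875 seconds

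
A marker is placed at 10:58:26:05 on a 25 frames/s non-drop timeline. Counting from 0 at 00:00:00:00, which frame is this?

Total seconds to the label: (10 × 3600 + 58 × 60 + 26) = 39506.
Frame index = 39506 × 25 + 5 = 987655.

frame 987655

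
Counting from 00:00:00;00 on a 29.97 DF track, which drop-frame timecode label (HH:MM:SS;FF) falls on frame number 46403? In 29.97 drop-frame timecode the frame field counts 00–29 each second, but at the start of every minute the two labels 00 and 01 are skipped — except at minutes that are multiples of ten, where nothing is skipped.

Ten DF minutes hold 17982 frames, so frame 46403 lies in block 2 (frames 35964–53945) with 10439 frames into that block.
The block's first minute is 1800 frames and the rest 1798 each; 10439 frames reaches minute 5, so 2 × 18 + 5 × 2 = 46 labels have been skipped so far.
Adding those back, label number 46403 + 46 = 46449 at 30 labels/s is 1548 s + 9 f = 0 h 25 min 48 s frame 9, i.e. 00:25:48;09.

00:25:48;09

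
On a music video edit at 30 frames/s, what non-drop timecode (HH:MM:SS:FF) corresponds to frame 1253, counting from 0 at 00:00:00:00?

1253 ÷ 30 = 41 full seconds, remainder 23 frames.
41 s = 0 h 0 min 41 s.
Timecode: 00:00:41:23.

00:00:41:23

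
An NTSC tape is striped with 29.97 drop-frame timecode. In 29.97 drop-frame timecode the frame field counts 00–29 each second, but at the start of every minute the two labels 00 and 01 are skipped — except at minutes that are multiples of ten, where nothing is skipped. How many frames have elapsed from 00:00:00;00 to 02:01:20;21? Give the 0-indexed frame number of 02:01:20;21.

218203

Complete 10-minute blocks: 12, each 17982 frames → 215784.
Remaining 1 whole minute in the current block: 1800 + 0 × 1798 = 1800 frames.
Within the current minute: 20 × 30 + 21 − 2 = 619 (labels ;00/;01 skipped at this minute). Total = 215784 + 1800 + 619 = 218203.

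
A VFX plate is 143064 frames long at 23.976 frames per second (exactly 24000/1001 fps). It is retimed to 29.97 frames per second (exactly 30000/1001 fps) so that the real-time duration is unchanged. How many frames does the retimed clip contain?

Frames at target rate = 143064 × (30000/1001) / (24000/1001) = 178830.

178830 frames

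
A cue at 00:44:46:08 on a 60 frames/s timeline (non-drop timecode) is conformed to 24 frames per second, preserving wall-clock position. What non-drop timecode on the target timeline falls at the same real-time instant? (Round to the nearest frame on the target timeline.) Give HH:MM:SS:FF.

00:44:46:03

Source frame index: (0×3600 + 44×60 + 46) × 60 + 8 = 161168.
Real time: 161168 / (60) = 40292/15 s.
Target frame: (40292/15) × (24) = 322336/5 ≈ 64467.200 → 64467.
At 24 labels/s: frame 64467 → 00:44:46:03.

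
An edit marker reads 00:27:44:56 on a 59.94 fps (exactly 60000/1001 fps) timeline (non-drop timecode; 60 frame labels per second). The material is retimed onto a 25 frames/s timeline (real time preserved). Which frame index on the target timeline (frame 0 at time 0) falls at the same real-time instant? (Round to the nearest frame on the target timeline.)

Source frame index: (0×3600 + 27×60 + 44) × 60 + 56 = 99896.
Real time: 99896 / (60000/1001) = 12499487/7500 s.
Target frame: (12499487/7500) × (25) = 12499487/300 ≈ 41664.957 → 41665.

frame 41665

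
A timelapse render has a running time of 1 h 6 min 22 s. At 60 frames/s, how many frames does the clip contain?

238920 frames

1 h 6 min 22 s = 3982 s.
Frames = 3982 × 60 = 238920.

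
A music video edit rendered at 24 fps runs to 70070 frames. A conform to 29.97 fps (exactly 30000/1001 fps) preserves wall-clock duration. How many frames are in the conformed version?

87500 frames

Target frames = source frames × (target rate / source rate) = 70070 × (30000/1001)/(24) = 70070 × 1250/1001 = 87500.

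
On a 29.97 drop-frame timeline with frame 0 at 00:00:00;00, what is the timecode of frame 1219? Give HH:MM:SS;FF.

Ten DF minutes hold 17982 frames, so frame 1219 lies in block 0 (frames 0–17981) with 1219 frames into that block.
The block's first minute is 1800 frames and the rest 1798 each; 1219 frames reaches minute 0, so 0 × 18 + 0 × 2 = 0 labels have been skipped so far.
Adding those back, label number 1219 + 0 = 1219 at 30 labels/s is 40 s + 19 f = 0 h 0 min 40 s frame 19, i.e. 00:00:40;19.

00:00:40;19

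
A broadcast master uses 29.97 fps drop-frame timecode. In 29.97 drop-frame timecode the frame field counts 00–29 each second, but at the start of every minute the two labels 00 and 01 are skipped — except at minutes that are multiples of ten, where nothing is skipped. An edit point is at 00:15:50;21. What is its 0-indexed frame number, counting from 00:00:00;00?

28493

Complete 10-minute blocks: 1, each 17982 frames → 17982.
Remaining 5 whole minutes in the current block: 1800 + 4 × 1798 = 8992 frames.
Within the current minute: 50 × 30 + 21 − 2 = 1519 (labels ;00/;01 skipped at this minute). Total = 17982 + 8992 + 1519 = 28493.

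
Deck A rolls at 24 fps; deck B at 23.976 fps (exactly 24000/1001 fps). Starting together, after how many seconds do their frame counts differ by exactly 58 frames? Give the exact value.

29029/12 seconds

The gap grows by |24000/1001 − 24| = 24/1001 frames per second.
Time for a 58-frame gap: 58 ÷ (24/1001) = 29029/12 s.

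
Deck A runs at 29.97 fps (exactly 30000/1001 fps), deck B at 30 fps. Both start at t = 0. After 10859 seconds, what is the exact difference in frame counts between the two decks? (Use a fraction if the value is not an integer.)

A emits 30000/1001 × 10859 = 325770000/1001 frames; B emits 30 × 10859 = 325770.
Difference = 325770/1001 frames (≈ 325.4446); B is ahead of A.

325770/1001 frames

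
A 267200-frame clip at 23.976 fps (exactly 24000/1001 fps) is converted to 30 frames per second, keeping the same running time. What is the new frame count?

334334 frames

Target frames = source frames × (target rate / source rate) = 267200 × (30)/(24000/1001) = 267200 × 1001/800 = 334334.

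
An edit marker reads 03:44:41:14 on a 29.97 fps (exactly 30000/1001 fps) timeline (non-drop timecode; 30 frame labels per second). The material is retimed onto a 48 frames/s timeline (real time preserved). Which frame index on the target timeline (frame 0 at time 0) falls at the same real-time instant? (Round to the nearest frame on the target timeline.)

frame 647758

Source frame index: (3×3600 + 44×60 + 41) × 30 + 14 = 404444.
Real time: 404444 / (30000/1001) = 101212111/7500 s.
Target frame: (101212111/7500) × (48) = 404848444/625 ≈ 647757.510 → 647758.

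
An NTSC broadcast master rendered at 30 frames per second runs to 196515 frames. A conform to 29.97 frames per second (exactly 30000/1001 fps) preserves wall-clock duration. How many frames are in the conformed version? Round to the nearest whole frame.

Frames at target rate = 196515 × (30000/1001) / (30) = 17865000/91 ≈ 196318.681.
Nearest whole frame: 196319.

196319 frames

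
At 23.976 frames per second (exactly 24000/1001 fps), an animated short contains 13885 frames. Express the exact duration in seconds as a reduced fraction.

Running time = 13885 ÷ (24000/1001) = 13885 × 1001/24000 = 2779777/4800 s.

2779777/4800 seconds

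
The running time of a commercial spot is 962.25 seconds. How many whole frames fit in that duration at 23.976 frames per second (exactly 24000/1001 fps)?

23070 frames

Frames = 962.25 × 24000/1001 = 23094000/1001 ≈ 23070.9291.
Complete frames: 23070.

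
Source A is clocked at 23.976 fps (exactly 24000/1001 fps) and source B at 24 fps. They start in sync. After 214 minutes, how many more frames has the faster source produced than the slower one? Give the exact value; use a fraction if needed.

214 min = 12840 s.
A emits 24000/1001 × 12840 = 308160000/1001 frames; B emits 24 × 12840 = 308160.
Difference = 308160/1001 frames (≈ 307.8521); B is ahead of A.

308160/1001 frames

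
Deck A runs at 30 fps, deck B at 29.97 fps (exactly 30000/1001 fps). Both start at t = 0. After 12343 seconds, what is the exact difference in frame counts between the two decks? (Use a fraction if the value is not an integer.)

370290/1001 frames

A emits 30 × 12343 = 370290 frames; B emits 30000/1001 × 12343 = 370290000/1001.
Difference = 370290/1001 frames (≈ 369.9201); B is behind A.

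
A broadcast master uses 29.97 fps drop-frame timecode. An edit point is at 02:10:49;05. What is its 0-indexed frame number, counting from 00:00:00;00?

235241

Complete 10-minute blocks: 13, each 17982 frames → 233766.
Remaining 0 whole minutes in the current block: 0 frames.
Within the current minute: 49 × 30 + 5 = 1475. Total = 233766 + 0 + 1475 = 235241.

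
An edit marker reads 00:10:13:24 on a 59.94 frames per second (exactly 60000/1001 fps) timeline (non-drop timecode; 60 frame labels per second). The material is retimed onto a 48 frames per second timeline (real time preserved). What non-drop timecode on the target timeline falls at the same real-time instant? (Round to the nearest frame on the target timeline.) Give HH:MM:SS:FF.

00:10:14:01

Source frame index: (0×3600 + 10×60 + 13) × 60 + 24 = 36804.
Real time: 36804 / (60000/1001) = 3070067/5000 s.
Target frame: (3070067/5000) × (48) = 18420402/625 ≈ 29472.643 → 29473.
At 48 labels/s: frame 29473 → 00:10:14:01.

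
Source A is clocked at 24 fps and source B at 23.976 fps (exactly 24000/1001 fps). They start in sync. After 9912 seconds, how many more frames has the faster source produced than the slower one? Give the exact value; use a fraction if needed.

33984/143 frames

A emits 24 × 9912 = 237888 frames; B emits 24000/1001 × 9912 = 33984000/143.
Difference = 33984/143 frames (≈ 237.6503); B is behind A.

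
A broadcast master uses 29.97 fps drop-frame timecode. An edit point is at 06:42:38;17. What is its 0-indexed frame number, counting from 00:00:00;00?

724033

As if non-drop at 30 labels/s: (6 × 3600 + 42 × 60 + 38) × 30 + 17 = 724757.
Minute boundaries passed: 402; those not divisible by 10: 402 − 40 = 362; dropped labels = 2 × 362 = 724.
Actual frame index = 724757 − 724 = 724033.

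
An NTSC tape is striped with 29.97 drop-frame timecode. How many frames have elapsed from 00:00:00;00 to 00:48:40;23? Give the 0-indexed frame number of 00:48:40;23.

Complete 10-minute blocks: 4, each 17982 frames → 71928.
Remaining 8 whole minutes in the current block: 1800 + 7 × 1798 = 14386 frames.
Within the current minute: 40 × 30 + 23 − 2 = 1221 (labels ;00/;01 skipped at this minute). Total = 71928 + 14386 + 1221 = 87535.

87535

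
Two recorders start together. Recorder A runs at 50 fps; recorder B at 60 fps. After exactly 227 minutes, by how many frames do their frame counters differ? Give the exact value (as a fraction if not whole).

227 min = 13620 s.
A emits 50 × 13620 = 681000 frames; B emits 60 × 13620 = 817200.
Difference = 136200 frames; B is ahead of A.

136200 frames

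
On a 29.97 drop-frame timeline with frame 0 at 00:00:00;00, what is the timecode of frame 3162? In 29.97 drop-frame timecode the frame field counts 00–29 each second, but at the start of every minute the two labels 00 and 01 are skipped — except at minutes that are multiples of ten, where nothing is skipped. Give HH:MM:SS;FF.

Ten DF minutes hold 17982 frames, so frame 3162 lies in block 0 (frames 0–17981) with 3162 frames into that block.
The block's first minute is 1800 frames and the rest 1798 each; 3162 frames reaches minute 1, so 0 × 18 + 1 × 2 = 2 labels have been skipped so far.
Adding those back, label number 3162 + 2 = 3164 at 30 labels/s is 105 s + 14 f = 0 h 1 min 45 s frame 14, i.e. 00:01:45;14.

00:01:45;14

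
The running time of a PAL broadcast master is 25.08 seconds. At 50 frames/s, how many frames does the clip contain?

1254 frames

Frames = 25.08 × 50 = 1254.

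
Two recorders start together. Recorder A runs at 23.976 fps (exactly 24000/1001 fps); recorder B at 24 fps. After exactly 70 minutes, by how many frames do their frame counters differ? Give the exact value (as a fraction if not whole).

14400/143 frames

70 min = 4200 s.
A emits 24000/1001 × 4200 = 14400000/143 frames; B emits 24 × 4200 = 100800.
Difference = 14400/143 frames (≈ 100.6993); B is ahead of A.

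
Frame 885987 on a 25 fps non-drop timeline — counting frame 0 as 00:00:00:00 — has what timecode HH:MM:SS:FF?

09:50:39:12

885987 ÷ 25 = 35439 full seconds, remainder 12 frames.
35439 s = 9 h 50 min 39 s.
Timecode: 09:50:39:12.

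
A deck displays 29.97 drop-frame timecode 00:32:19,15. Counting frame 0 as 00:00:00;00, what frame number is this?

As if non-drop at 30 labels/s: (0 × 3600 + 32 × 60 + 19) × 30 + 15 = 58185.
Minute boundaries passed: 32; those not divisible by 10: 32 − 3 = 29; dropped labels = 2 × 29 = 58.
Actual frame index = 58185 − 58 = 58127.

58127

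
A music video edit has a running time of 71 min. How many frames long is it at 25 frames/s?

106500 frames

71 min = 4260 s.
Frames = 4260 × 25 = 106500.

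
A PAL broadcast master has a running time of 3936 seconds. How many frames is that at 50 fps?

196800 frames

Frames = 3936 × 50 = 196800.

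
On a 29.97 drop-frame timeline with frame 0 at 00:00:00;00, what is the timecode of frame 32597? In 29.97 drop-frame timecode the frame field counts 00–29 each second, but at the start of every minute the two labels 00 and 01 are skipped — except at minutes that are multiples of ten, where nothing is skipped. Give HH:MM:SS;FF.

00:18:07;21

Each 10-minute DF block holds 10 × 60 × 30 − 9 × 2 = 17982 frames. 32597 ÷ 17982 → 1 full block, remainder 14615.
Within the partial block the first minute is 1800 frames and each further minute 1798, so 8 further minute boundaries passed. Total skipped labels = 18 × 1 + 2 × 8 = 34.
Non-drop label index = 32597 + 34 = 32631; at 30 labels/s that is 00:18:07:21, i.e. DF 00:18:07;21.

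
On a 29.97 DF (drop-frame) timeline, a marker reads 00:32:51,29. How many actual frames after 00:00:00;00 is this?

As if non-drop at 30 labels/s: (0 × 3600 + 32 × 60 + 51) × 30 + 29 = 59159.
Minute boundaries passed: 32; those not divisible by 10: 32 − 3 = 29; dropped labels = 2 × 29 = 58.
Actual frame index = 59159 − 58 = 59101.

59101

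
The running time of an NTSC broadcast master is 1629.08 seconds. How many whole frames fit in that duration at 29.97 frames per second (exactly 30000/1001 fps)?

Frames = 1629.08 × 30000/1001 = 48872400/1001 ≈ 48823.5764.
Complete frames: 48823.

48823 frames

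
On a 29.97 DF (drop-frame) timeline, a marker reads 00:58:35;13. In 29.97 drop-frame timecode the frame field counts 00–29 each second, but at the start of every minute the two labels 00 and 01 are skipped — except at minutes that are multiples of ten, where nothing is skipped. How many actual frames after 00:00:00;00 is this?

105357

Complete 10-minute blocks: 5, each 17982 frames → 89910.
Remaining 8 whole minutes in the current block: 1800 + 7 × 1798 = 14386 frames.
Within the current minute: 35 × 30 + 13 − 2 = 1061 (labels ;00/;01 skipped at this minute). Total = 89910 + 14386 + 1061 = 105357.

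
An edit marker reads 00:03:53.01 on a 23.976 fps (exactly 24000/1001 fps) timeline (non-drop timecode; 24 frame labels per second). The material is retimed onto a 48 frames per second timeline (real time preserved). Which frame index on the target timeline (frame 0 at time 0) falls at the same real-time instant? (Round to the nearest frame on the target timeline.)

frame 11197

Source frame index: (0×3600 + 3×60 + 53) × 24 + 1 = 5593.
Real time: 5593 / (24000/1001) = 5598593/24000 s.
Target frame: (5598593/24000) × (48) = 5598593/500 ≈ 11197.186 → 11197.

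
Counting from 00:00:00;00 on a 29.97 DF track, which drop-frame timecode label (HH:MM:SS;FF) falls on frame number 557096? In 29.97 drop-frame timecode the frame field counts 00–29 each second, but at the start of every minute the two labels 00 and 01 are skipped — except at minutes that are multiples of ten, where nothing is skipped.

05:09:48;14

Each 10-minute DF block holds 10 × 60 × 30 − 9 × 2 = 17982 frames. 557096 ÷ 17982 → 30 full blocks, remainder 17636.
Within the partial block the first minute is 1800 frames and each further minute 1798, so 9 further minute boundaries passed. Total skipped labels = 18 × 30 + 2 × 9 = 558.
Non-drop label index = 557096 + 558 = 557654; at 30 labels/s that is 05:09:48:14, i.e. DF 05:09:48;14.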